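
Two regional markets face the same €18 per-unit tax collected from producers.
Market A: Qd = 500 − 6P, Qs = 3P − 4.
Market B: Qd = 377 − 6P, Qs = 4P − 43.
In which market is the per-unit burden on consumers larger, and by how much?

Market B, by €1.2.

Market A: pre-tax P* = €56, Q* = 164; post-tax Q = 128; per-unit burden on consumers = €6.
Market B: pre-tax P* = €42, Q* = 125; post-tax Q = 81.8; per-unit burden on consumers = €7.2.
Difference: €6 vs €7.2 → market B is larger by €1.2.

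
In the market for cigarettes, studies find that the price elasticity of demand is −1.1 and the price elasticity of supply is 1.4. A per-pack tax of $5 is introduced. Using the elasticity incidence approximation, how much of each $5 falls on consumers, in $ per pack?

Incidence ratio: consumers' share ≈ εs / (εs + |εd|) = 1.4 / (1.4 + 1.1) = 0.56.
So consumers bear ≈ 0.56 × $5 = $2.8; producers bear $2.2.

Consumers bear ≈ $2.8 per pack.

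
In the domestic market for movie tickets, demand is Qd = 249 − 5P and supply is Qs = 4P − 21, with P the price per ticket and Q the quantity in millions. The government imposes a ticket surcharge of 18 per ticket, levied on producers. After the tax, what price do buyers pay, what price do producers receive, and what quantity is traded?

Before the tax: set 249 − 5P = 4P − 21 → P* = 30, Q* = 99.
With the tax collected from producers, supply shifts: Qs = 4(P − 18) − 21.
New equilibrium: buyers pay 38, producers receive 20, Q = 59. (Wedge: Pb − Ps = 18.)

Buyers pay 38; producers receive 20; quantity = 59.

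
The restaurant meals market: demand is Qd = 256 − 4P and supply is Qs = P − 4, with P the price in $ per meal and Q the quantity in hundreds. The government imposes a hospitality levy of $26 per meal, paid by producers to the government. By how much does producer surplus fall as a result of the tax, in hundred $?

Producer surplus falls by $782.08 hundred.

Before the tax: set 256 − 4P = P − 4 → P* = $52, Q* = 48.
With the tax collected from producers, supply shifts: Qs = (P − 26) − 4.
Solving gives Q = 27.2 with consumers paying $57.2 and producers receiving $31.2 (the $26 wedge).
ΔPS is the trapezoid between Q = 27.2 and Q = 48 of height $20.8: ½ · (48 + 27.2) · 20.8 = $782.08.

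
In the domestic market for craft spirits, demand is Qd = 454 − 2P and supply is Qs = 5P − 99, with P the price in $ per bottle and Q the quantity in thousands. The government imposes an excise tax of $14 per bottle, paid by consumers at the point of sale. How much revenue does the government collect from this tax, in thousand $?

Tax revenue = $3864 thousand.

Before the tax: set 454 − 2P = 5P − 99 → P* = $79, Q* = 296.
With the tax collected from consumers, demand (in seller-price terms) shifts: Qd = 454 − 2(P + 14).
Solving gives Q = 276 with consumers paying $89 and suppliers receiving $75 (the $14 wedge).
Revenue = t · Q = 14 · 276 = $3864.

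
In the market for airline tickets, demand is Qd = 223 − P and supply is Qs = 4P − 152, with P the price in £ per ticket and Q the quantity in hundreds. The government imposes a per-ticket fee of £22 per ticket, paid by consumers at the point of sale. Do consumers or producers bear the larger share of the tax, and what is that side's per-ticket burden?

Consumers bear the larger share: £17.6 per ticket.

Before the tax: set 223 − P = 4P − 152 → P* = £75, Q* = 148.
With the tax collected from consumers, demand (in seller-price terms) shifts: Qd = 223 − (P + 22).
Solving gives Q = 130.4 with consumers paying £92.6 and producers receiving £70.6 (the £22 wedge).
Per-ticket burden: consumers £17.6, producers £4.4.
Consumers take the larger share because demand is less price-elastic here (demand slope 1 vs supply slope 4).
The less price-elastic side of the market bears the larger share of a per-unit tax.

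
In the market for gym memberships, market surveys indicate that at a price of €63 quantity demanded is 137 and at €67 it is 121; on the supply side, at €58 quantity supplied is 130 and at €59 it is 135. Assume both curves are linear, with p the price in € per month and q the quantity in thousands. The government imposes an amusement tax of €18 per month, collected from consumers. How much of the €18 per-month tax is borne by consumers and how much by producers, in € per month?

Consumers bear €10 per month; producers bear €8 per month.

Demand slope: (121 − 137)/(67 − 63) = -4, so qd = 389 − 4p.
Supply slope: (135 − 130)/(59 − 58) = 5, so qs = 5p − 160.
Without the tax, 389 − 4p = 5p − 160 gives 9p = 549, so p* = €61 and q* = 145.
With the tax collected from consumers, demand (in seller-price terms) shifts: qd = 389 − 4(p + 18).
Solving gives q = 105 with consumers paying €71 and producers receiving €53 (the €18 wedge).
Burden on consumers: €10; on producers: €8. (They sum to €18.)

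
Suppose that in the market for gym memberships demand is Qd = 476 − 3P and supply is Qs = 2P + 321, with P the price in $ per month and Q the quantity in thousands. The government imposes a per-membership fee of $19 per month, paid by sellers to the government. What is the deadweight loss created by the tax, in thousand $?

Before the tax: set 476 − 3P = 2P + 321 → P* = $31, Q* = 383.
With the tax collected from sellers, supply shifts: Qs = 2(P − 19) + 321.
Solving gives Q = 360.2 with buyers paying $38.6 and sellers receiving $19.6 (the $19 wedge).
Quantity falls by |ΔQ| = |383 − 360.2| = 22.8.
DWL = ½ · t · |ΔQ| = ½ · 19 · 22.8 = $216.6.

Deadweight loss = $216.6 thousand.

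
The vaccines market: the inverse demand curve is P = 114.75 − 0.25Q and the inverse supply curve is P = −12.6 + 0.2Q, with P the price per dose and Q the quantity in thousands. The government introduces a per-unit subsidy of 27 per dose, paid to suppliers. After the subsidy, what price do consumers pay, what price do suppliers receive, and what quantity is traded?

Inverting to Q(P) form: Qd = 459 − 4P; Qs = 5P + 63.
Before the subsidy: set 459 − 4P = 5P + 63 → P* = 44, Q* = 283.
With a per-unit subsidy paid to suppliers, each receives P + 27 per unit sold, so supply becomes Qs = 5(P + 27) + 63.
New equilibrium: consumers pay 29, suppliers receive 56, Q = 343. (Wedge: Pb − Ps = −27.)

Consumers pay 29; suppliers receive 56; quantity = 343.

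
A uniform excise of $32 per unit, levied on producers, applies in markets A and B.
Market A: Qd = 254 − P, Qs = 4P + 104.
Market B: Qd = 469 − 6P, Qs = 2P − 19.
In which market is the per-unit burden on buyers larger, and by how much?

Market A: pre-tax P* = $30, Q* = 224; post-tax Q = 198.4; per-unit burden on buyers = $25.6.
Market B: pre-tax P* = $61, Q* = 103; post-tax Q = 55; per-unit burden on buyers = $8.
Difference: $25.6 vs $8 → market A is larger by $17.6.

Market A, by $17.6.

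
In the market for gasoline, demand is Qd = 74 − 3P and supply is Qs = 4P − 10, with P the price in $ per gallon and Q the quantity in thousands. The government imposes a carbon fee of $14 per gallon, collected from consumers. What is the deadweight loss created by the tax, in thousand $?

Deadweight loss = $168 thousand.

Without the tax, 74 − 3P = 4P − 10 gives 7P = 84, so P* = $12 and Q* = 38.
With the tax collected from consumers, demand (in seller-price terms) shifts: Qd = 74 − 3(P + 14).
Solving gives Q = 14 with consumers paying $20 and sellers receiving $6 (the $14 wedge).
Quantity falls by |ΔQ| = |38 − 14| = 24.
DWL = ½ · t · |ΔQ| = ½ · 14 · 24 = $168.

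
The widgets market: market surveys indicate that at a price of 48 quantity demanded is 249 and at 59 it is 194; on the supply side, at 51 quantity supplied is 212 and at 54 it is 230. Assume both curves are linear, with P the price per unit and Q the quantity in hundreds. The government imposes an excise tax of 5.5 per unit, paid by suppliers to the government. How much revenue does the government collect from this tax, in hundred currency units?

Demand slope: (194 − 249)/(59 − 48) = -5, so Qd = 489 − 5P.
Supply slope: (230 − 212)/(54 − 51) = 6, so Qs = 6P − 94.
Before the tax: set 489 − 5P = 6P − 94 → P* = 53, Q* = 224.
With the tax collected from suppliers, supply shifts: Qs = 6(P − 5.5) − 94.
Solving gives Q = 209 with buyers paying 56 and suppliers receiving 50.5 (the 5.5 wedge).
Revenue = t · Q = 5.5 · 209 = 1149.5.

Tax revenue = 1149.5 hundred.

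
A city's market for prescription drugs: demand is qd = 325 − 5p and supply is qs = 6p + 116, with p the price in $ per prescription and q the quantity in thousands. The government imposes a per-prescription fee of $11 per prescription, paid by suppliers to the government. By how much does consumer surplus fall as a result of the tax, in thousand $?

Before the tax: set 325 − 5p = 6p + 116 → p* = $19, q* = 230.
With the tax collected from suppliers, supply shifts: qs = 6(p − 11) + 116.
Solving gives q = 200 with consumers paying $25 and suppliers receiving $14 (the $11 wedge).
ΔCS is the trapezoid between Q = 200 and Q = 230 of height $6: ½ · (230 + 200) · 6 = $1290.

Consumer surplus falls by $1290 thousand.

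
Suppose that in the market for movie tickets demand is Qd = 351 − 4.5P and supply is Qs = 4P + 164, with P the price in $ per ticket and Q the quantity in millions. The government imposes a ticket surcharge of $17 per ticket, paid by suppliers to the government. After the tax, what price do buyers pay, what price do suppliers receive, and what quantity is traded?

Without the tax, 351 − 4.5P = 4P + 164 gives 8.5P = 187, so P* = $22 and Q* = 252.
With the tax collected from suppliers, supply shifts: Qs = 4(P − 17) + 164.
Solving gives Q = 216 with buyers paying $30 and suppliers receiving $13 (the $17 wedge).
The less price-elastic side of the market bears the larger share of a per-unit tax.

Buyers pay $30; suppliers receive $13; quantity = 216.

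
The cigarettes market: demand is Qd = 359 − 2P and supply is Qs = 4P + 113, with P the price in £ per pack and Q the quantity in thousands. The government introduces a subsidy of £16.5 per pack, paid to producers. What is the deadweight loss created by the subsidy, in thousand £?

Without the subsidy, 359 − 2P = 4P + 113 gives 6P = 246, so P* = £41 and Q* = 277.
With a per-unit subsidy paid to producers, each receives P + 16.5 per unit sold, so supply becomes Qs = 4(P + 16.5) + 113.
New equilibrium: consumers pay £30, producers receive £46.5, Q = 299. (Wedge: Pb − Ps = −16.5.)
Quantity rises by |ΔQ| = |277 − 299| = 22.
DWL = ½ · t · |ΔQ| = ½ · 16.5 · 22 = £181.5.

Deadweight loss = £181.5 thousand.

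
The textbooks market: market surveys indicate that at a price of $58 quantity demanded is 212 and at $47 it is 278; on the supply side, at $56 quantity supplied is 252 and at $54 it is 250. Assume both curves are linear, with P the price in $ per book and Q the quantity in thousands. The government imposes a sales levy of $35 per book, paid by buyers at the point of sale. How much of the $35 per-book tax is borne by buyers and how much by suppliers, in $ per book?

Buyers bear $5 per book; suppliers bear $30 per book.

Demand slope: (278 − 212)/(47 − 58) = -6, so Qd = 560 − 6P.
Supply slope: (250 − 252)/(54 − 56) = 1, so Qs = P + 196.
Without the tax, 560 − 6P = P + 196 gives 7P = 364, so P* = $52 and Q* = 248.
With the tax collected from buyers, demand (in seller-price terms) shifts: Qd = 560 − 6(P + 35).
Solving gives Q = 218 with buyers paying $57 and suppliers receiving $22 (the $35 wedge).
Burden on buyers: $5; on suppliers: $30. (They sum to $35.)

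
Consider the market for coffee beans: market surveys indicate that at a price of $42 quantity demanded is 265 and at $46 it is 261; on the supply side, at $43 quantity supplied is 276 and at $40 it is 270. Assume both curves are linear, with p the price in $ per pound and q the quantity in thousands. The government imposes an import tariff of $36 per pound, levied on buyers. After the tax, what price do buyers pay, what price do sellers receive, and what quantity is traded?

Buyers pay $63; sellers receive $27; quantity = 244.

Demand slope: (261 − 265)/(46 − 42) = -1, so qd = 307 − p.
Supply slope: (270 − 276)/(40 − 43) = 2, so qs = 2p + 190.
Before the tax: set 307 − p = 2p + 190 → p* = $39, q* = 268.
With the tax collected from buyers, demand (in seller-price terms) shifts: qd = 307 − (p + 36).
Solving gives q = 244 with buyers paying $63 and sellers receiving $27 (the $36 wedge).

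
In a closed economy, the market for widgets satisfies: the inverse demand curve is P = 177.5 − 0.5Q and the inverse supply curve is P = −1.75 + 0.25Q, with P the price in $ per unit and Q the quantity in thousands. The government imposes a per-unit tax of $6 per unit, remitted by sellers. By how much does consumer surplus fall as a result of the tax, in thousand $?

Consumer surplus falls by $940 thousand.

Rewrite in direct form: Qd = 355 − 2P and Qs = 4P + 7.
Without the tax, 355 − 2P = 4P + 7 gives 6P = 348, so P* = $58 and Q* = 239.
With the tax collected from sellers, supply shifts: Qs = 4(P − 6) + 7.
Solving gives Q = 231 with consumers paying $62 and sellers receiving $56 (the $6 wedge).
ΔCS is the trapezoid between Q = 231 and Q = 239 of height $4: ½ · (239 + 231) · 4 = $940.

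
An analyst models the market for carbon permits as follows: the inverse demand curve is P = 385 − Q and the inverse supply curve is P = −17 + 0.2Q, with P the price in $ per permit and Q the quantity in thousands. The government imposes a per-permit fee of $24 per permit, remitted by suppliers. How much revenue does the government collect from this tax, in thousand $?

Rewrite in direct form: Qd = 385 − P and Qs = 5P + 85.
Without the tax, 385 − P = 5P + 85 gives 6P = 300, so P* = $50 and Q* = 335.
With the tax collected from suppliers, supply shifts: Qs = 5(P − 24) + 85.
Solving gives Q = 315 with buyers paying $70 and suppliers receiving $46 (the $24 wedge).
Revenue = t · Q = 24 · 315 = $7560.

Tax revenue = $7560 thousand.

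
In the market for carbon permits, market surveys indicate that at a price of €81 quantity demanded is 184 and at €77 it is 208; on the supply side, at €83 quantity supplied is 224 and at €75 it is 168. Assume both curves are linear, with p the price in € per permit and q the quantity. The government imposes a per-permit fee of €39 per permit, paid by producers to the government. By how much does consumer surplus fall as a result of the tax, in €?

Consumer surplus falls by €2793.

Demand slope: (208 − 184)/(77 − 81) = -6, so qd = 670 − 6p.
Supply slope: (168 − 224)/(75 − 83) = 7, so qs = 7p − 357.
Before the tax: set 670 − 6p = 7p − 357 → p* = €79, q* = 196.
With the tax collected from producers, supply shifts: qs = 7(p − 39) − 357.
Solving gives q = 70 with consumers paying €100 and producers receiving €61 (the €39 wedge).
ΔCS is the trapezoid between Q = 70 and Q = 196 of height €21: ½ · (196 + 70) · 21 = €2793.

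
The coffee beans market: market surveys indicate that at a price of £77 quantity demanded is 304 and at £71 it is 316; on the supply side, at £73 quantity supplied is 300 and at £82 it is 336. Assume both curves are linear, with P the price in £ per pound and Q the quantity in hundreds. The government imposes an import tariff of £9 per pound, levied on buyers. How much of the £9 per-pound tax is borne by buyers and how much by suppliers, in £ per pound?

Buyers bear £6 per pound; suppliers bear £3 per pound.

Demand slope: (316 − 304)/(71 − 77) = -2, so Qd = 458 − 2P.
Supply slope: (336 − 300)/(82 − 73) = 4, so Qs = 4P + 8.
Without the tax, 458 − 2P = 4P + 8 gives 6P = 450, so P* = £75 and Q* = 308.
With the tax collected from buyers, demand (in seller-price terms) shifts: Qd = 458 − 2(P + 9).
New equilibrium: buyers pay £81, suppliers receive £72, Q = 296. (Wedge: Pb − Ps = 9.)
Burden on buyers: £6; on suppliers: £3. (They sum to £9.)
The less price-elastic side of the market bears the larger share of a per-unit tax.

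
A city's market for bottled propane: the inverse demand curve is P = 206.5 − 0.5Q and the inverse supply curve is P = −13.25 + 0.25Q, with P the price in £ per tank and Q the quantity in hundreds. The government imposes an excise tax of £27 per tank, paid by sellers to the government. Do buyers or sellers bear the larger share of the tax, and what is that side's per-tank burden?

Rewrite in direct form: Qd = 413 − 2P and Qs = 4P + 53.
Without the tax, 413 − 2P = 4P + 53 gives 6P = 360, so P* = £60 and Q* = 293.
With the tax collected from sellers, supply shifts: Qs = 4(P − 27) + 53.
Solving gives Q = 257 with buyers paying £78 and sellers receiving £51 (the £27 wedge).
Per-tank burden: buyers £18, sellers £9.
Buyers take the larger share because demand is less price-elastic here (demand slope 2 vs supply slope 4).
The less price-elastic side of the market bears the larger share of a per-unit tax.

Buyers bear the larger share: £18 per tank.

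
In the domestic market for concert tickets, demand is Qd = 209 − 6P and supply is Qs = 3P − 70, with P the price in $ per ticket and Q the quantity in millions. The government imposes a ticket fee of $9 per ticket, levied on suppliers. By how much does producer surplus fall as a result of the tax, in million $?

Without the tax, 209 − 6P = 3P − 70 gives 9P = 279, so P* = $31 and Q* = 23.
With the tax collected from suppliers, supply shifts: Qs = 3(P − 9) − 70.
Solving gives Q = 5 with consumers paying $34 and suppliers receiving $25 (the $9 wedge).
ΔPS is the trapezoid between Q = 5 and Q = 23 of height $6: ½ · (23 + 5) · 6 = $84.

Producer surplus falls by $84 million.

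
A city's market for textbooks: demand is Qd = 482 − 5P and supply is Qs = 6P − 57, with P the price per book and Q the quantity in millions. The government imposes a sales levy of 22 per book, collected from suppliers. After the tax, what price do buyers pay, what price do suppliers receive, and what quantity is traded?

Before the tax: set 482 − 5P = 6P − 57 → P* = 49, Q* = 237.
With the tax collected from suppliers, supply shifts: Qs = 6(P − 22) − 57.
New equilibrium: buyers pay 61, suppliers receive 39, Q = 177. (Wedge: Pb − Ps = 22.)

Buyers pay 61; suppliers receive 39; quantity = 177.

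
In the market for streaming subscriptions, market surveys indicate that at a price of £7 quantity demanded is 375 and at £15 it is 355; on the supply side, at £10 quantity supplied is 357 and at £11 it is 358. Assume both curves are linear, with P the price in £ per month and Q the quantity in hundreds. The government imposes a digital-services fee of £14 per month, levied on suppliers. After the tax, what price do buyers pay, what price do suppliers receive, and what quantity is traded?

Buyers pay £17; suppliers receive £3; quantity = 350.

Demand slope: (355 − 375)/(15 − 7) = -2.5, so Qd = 392.5 − 2.5P.
Supply slope: (358 − 357)/(11 − 10) = 1, so Qs = P + 347.
Before the tax: set 392.5 − 2.5P = P + 347 → P* = £13, Q* = 360.
With the tax collected from suppliers, supply shifts: Qs = (P − 14) + 347.
Solving gives Q = 350 with buyers paying £17 and suppliers receiving £3 (the £14 wedge).
The less price-elastic side of the market bears the larger share of a per-unit tax.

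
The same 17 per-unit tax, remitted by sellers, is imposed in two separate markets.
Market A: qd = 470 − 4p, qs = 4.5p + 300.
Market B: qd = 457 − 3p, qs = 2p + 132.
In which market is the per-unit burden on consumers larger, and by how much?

Market A, by 2.2.

Market A: pre-tax p* = 20, q* = 390; post-tax q = 354; per-unit burden on consumers = 9.
Market B: pre-tax p* = 65, q* = 262; post-tax q = 241.6; per-unit burden on consumers = 6.8.
Difference: 9 vs 6.8 → market A is larger by 2.2.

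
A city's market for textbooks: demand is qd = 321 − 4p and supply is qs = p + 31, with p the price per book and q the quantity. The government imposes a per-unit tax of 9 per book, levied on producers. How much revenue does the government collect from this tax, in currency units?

Before the tax: set 321 − 4p = p + 31 → p* = 58, q* = 89.
With the tax collected from producers, supply shifts: qs = (p − 9) + 31.
Solving gives q = 81.8 with buyers paying 59.8 and producers receiving 50.8 (the 9 wedge).
Revenue = t · Q = 9 · 81.8 = 736.2.

Tax revenue = 736.2.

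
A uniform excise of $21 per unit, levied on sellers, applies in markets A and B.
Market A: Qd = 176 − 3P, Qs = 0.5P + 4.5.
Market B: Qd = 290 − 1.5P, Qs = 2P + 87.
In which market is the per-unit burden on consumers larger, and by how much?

Market B, by $9.

Market A: pre-tax P* = $49, Q* = 29; post-tax Q = 20; per-unit burden on consumers = $3.
Market B: pre-tax P* = $58, Q* = 203; post-tax Q = 185; per-unit burden on consumers = $12.
Difference: $3 vs $12 → market B is larger by $9.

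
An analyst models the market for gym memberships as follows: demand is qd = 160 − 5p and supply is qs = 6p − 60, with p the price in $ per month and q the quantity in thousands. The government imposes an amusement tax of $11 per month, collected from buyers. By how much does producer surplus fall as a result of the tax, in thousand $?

Without the tax, 160 − 5p = 6p − 60 gives 11p = 220, so p* = $20 and q* = 60.
With the tax collected from buyers, demand (in seller-price terms) shifts: qd = 160 − 5(p + 11).
Solving gives q = 30 with buyers paying $26 and producers receiving $15 (the $11 wedge).
ΔPS is the trapezoid between Q = 30 and Q = 60 of height $5: ½ · (60 + 30) · 5 = $225.

Producer surplus falls by $225 thousand.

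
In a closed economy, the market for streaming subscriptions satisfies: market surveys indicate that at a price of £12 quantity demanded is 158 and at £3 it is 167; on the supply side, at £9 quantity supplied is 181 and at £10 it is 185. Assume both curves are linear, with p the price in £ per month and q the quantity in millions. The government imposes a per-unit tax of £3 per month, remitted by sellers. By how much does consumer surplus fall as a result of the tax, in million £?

Consumer surplus falls by £393.12 million.

Demand slope: (167 − 158)/(3 − 12) = -1, so qd = 170 − p.
Supply slope: (185 − 181)/(10 − 9) = 4, so qs = 4p + 145.
Before the tax: set 170 − p = 4p + 145 → p* = £5, q* = 165.
With the tax collected from sellers, supply shifts: qs = 4(p − 3) + 145.
New equilibrium: buyers pay £7.4, sellers receive £4.4, q = 162.6. (Wedge: pb − ps = 3.)
ΔCS is the trapezoid between Q = 162.6 and Q = 165 of height £2.4: ½ · (165 + 162.6) · 2.4 = £393.12.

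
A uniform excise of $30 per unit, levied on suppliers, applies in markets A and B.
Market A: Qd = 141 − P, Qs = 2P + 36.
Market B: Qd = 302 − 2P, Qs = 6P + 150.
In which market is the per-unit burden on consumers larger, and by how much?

Market B, by $2.5.

Market A: pre-tax P* = $35, Q* = 106; post-tax Q = 86; per-unit burden on consumers = $20.
Market B: pre-tax P* = $19, Q* = 264; post-tax Q = 219; per-unit burden on consumers = $22.5.
Difference: $20 vs $22.5 → market B is larger by $2.5.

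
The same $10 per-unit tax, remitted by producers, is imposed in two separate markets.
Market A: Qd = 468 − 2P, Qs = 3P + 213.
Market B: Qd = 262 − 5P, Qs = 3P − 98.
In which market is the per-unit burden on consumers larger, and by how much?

Market A: pre-tax P* = $51, Q* = 366; post-tax Q = 354; per-unit burden on consumers = $6.
Market B: pre-tax P* = $45, Q* = 37; post-tax Q = 18.25; per-unit burden on consumers = $3.75.
Difference: $6 vs $3.75 → market A is larger by $2.25.

Market A, by $2.25.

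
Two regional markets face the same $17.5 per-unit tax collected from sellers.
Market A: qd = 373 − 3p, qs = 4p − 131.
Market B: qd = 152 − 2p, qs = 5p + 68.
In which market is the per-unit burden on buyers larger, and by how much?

Market A: pre-tax p* = $72, q* = 157; post-tax q = 127; per-unit burden on buyers = $10.
Market B: pre-tax p* = $12, q* = 128; post-tax q = 103; per-unit burden on buyers = $12.5.
Difference: $10 vs $12.5 → market B is larger by $2.5.

Market B, by $2.5.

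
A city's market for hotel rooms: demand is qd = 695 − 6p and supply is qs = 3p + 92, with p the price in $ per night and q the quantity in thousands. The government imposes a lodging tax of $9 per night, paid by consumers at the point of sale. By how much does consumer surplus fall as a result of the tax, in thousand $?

Before the tax: set 695 − 6p = 3p + 92 → p* = $67, q* = 293.
With the tax collected from consumers, demand (in seller-price terms) shifts: qd = 695 − 6(p + 9).
Solving gives q = 275 with consumers paying $70 and producers receiving $61 (the $9 wedge).
ΔCS is the trapezoid between Q = 275 and Q = 293 of height $3: ½ · (293 + 275) · 3 = $852.

Consumer surplus falls by $852 thousand.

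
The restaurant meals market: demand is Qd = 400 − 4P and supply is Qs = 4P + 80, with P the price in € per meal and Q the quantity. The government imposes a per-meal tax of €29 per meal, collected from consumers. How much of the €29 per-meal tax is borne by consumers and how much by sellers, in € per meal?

Consumers bear €14.5 per meal; sellers bear €14.5 per meal.

Before the tax: set 400 − 4P = 4P + 80 → P* = €40, Q* = 240.
With the tax collected from consumers, demand (in seller-price terms) shifts: Qd = 400 − 4(P + 29).
New equilibrium: consumers pay €54.5, sellers receive €25.5, Q = 182. (Wedge: Pb − Ps = 29.)
Burden on consumers: €14.5; on sellers: €14.5. (They sum to €29.)
The less price-elastic side of the market bears the larger share of a per-unit tax.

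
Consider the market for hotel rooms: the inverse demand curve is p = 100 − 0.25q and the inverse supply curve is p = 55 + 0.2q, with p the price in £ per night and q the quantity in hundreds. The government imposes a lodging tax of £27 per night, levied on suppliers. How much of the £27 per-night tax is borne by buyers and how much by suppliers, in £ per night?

Buyers bear £15 per night; suppliers bear £12 per night.

Inverting to q(p) form: qd = 400 − 4p; qs = 5p − 275.
Without the tax, 400 − 4p = 5p − 275 gives 9p = 675, so p* = £75 and q* = 100.
With the tax collected from suppliers, supply shifts: qs = 5(p − 27) − 275.
Solving gives q = 40 with buyers paying £90 and suppliers receiving £63 (the £27 wedge).
Burden on buyers: £15; on suppliers: £12. (They sum to £27.)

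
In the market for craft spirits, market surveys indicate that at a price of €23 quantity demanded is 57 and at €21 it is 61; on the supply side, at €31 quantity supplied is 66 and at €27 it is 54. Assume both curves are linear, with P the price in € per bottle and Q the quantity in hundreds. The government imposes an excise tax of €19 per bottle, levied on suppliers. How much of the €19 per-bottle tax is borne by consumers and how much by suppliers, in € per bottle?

Demand slope: (61 − 57)/(21 − 23) = -2, so Qd = 103 − 2P.
Supply slope: (54 − 66)/(27 − 31) = 3, so Qs = 3P − 27.
Without the tax, 103 − 2P = 3P − 27 gives 5P = 130, so P* = €26 and Q* = 51.
With the tax collected from suppliers, supply shifts: Qs = 3(P − 19) − 27.
New equilibrium: consumers pay €37.4, suppliers receive €18.4, Q = 28.2. (Wedge: Pb − Ps = 19.)
Burden on consumers: €11.4; on suppliers: €7.6. (They sum to €19.)

Consumers bear €11.4 per bottle; suppliers bear €7.6 per bottle.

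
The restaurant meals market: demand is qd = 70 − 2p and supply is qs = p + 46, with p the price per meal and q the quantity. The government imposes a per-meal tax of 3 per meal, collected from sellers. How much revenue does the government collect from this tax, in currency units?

Tax revenue = 156.

Before the tax: set 70 − 2p = p + 46 → p* = 8, q* = 54.
With the tax collected from sellers, supply shifts: qs = (p − 3) + 46.
New equilibrium: buyers pay 9, sellers receive 6, q = 52. (Wedge: pb − ps = 3.)
Revenue = t · Q = 3 · 52 = 156.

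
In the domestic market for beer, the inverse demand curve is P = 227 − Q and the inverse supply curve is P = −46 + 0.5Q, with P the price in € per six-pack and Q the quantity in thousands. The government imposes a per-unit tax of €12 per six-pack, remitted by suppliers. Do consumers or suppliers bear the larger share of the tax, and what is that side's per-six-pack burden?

Rewrite in direct form: Qd = 227 − P and Qs = 2P + 92.
Before the tax: set 227 − P = 2P + 92 → P* = €45, Q* = 182.
With the tax collected from suppliers, supply shifts: Qs = 2(P − 12) + 92.
Solving gives Q = 174 with consumers paying €53 and suppliers receiving €41 (the €12 wedge).
Per-six-pack burden: consumers €8, suppliers €4.
Consumers take the larger share because demand is less price-elastic here (demand slope 1 vs supply slope 2).
The less price-elastic side of the market bears the larger share of a per-unit tax.

Consumers bear the larger share: €8 per six-pack.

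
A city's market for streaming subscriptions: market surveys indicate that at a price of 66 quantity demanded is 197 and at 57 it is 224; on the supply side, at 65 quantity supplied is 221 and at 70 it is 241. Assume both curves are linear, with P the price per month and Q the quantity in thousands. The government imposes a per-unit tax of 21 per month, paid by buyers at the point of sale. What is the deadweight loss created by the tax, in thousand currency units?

Demand slope: (224 − 197)/(57 − 66) = -3, so Qd = 395 − 3P.
Supply slope: (241 − 221)/(70 − 65) = 4, so Qs = 4P − 39.
Before the tax: set 395 − 3P = 4P − 39 → P* = 62, Q* = 209.
With the tax collected from buyers, demand (in seller-price terms) shifts: Qd = 395 − 3(P + 21).
New equilibrium: buyers pay 74, suppliers receive 53, Q = 173. (Wedge: Pb − Ps = 21.)
Quantity falls by |ΔQ| = |209 − 173| = 36.
DWL = ½ · t · |ΔQ| = ½ · 21 · 36 = 378.

Deadweight loss = 378 thousand.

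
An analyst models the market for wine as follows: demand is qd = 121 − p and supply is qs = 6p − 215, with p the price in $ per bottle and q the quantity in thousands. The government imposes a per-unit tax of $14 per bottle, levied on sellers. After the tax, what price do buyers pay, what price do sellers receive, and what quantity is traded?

Without the tax, 121 − p = 6p − 215 gives 7p = 336, so p* = $48 and q* = 73.
With the tax collected from sellers, supply shifts: qs = 6(p − 14) − 215.
Solving gives q = 61 with buyers paying $60 and sellers receiving $46 (the $14 wedge).
The less price-elastic side of the market bears the larger share of a per-unit tax.

Buyers pay $60; sellers receive $46; quantity = 61.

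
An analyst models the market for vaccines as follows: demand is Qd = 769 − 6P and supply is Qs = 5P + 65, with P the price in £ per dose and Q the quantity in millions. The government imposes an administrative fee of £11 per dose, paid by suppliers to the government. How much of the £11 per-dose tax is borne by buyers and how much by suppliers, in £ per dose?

Without the tax, 769 − 6P = 5P + 65 gives 11P = 704, so P* = £64 and Q* = 385.
With the tax collected from suppliers, supply shifts: Qs = 5(P − 11) + 65.
Solving gives Q = 355 with buyers paying £69 and suppliers receiving £58 (the £11 wedge).
Burden on buyers: £5; on suppliers: £6. (They sum to £11.)
The less price-elastic side of the market bears the larger share of a per-unit tax.

Buyers bear £5 per dose; suppliers bear £6 per dose.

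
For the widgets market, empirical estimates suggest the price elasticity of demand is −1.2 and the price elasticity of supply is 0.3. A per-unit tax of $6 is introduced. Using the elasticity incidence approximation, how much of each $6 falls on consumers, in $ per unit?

Consumers bear ≈ $1.2 per unit.

Incidence ratio: consumers' share ≈ εs / (εs + |εd|) = 0.3 / (0.3 + 1.2) = 0.2.
So consumers bear ≈ 0.2 × $6 = $1.2; producers bear $4.8.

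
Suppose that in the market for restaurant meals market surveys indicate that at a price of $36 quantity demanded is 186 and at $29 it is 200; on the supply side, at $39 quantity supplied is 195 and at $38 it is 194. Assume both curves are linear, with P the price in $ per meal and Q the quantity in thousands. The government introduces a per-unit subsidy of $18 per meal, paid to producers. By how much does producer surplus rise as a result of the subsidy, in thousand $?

Producer surplus rises by $2352 thousand.

Demand slope: (200 − 186)/(29 − 36) = -2, so Qd = 258 − 2P.
Supply slope: (194 − 195)/(38 − 39) = 1, so Qs = P + 156.
Before the subsidy: set 258 − 2P = P + 156 → P* = $34, Q* = 190.
With a per-unit subsidy paid to producers, each receives P + 18 per unit sold, so supply becomes Qs = (P + 18) + 156.
Solving gives Q = 202 with consumers paying $28 and producers receiving $46 (the $18 wedge).
ΔPS is the trapezoid between Q = 202 and Q = 190 of height $12: ½ · (190 + 202) · 12 = $2352.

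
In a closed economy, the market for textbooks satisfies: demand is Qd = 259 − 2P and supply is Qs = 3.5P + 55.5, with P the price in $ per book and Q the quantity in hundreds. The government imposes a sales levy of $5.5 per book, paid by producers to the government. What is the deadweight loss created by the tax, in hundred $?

Deadweight loss = $19.25 hundred.

Without the tax, 259 − 2P = 3.5P + 55.5 gives 5.5P = 203.5, so P* = $37 and Q* = 185.
With the tax collected from producers, supply shifts: Qs = 3.5(P − 5.5) + 55.5.
Solving gives Q = 178 with consumers paying $40.5 and producers receiving $35 (the $5.5 wedge).
Quantity falls by |ΔQ| = |185 − 178| = 7.
DWL = ½ · t · |ΔQ| = ½ · 5.5 · 7 = $19.25.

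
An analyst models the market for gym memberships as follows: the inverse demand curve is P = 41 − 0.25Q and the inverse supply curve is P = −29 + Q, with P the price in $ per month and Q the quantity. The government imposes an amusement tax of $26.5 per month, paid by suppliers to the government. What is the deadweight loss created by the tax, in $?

Deadweight loss = $280.9.

Inverting to Q(P) form: Qd = 164 − 4P; Qs = P + 29.
Without the tax, 164 − 4P = P + 29 gives 5P = 135, so P* = $27 and Q* = 56.
With the tax collected from suppliers, supply shifts: Qs = (P − 26.5) + 29.
New equilibrium: consumers pay $32.3, suppliers receive $5.8, Q = 34.8. (Wedge: Pb − Ps = 26.5.)
Quantity falls by |ΔQ| = |56 − 34.8| = 21.2.
DWL = ½ · t · |ΔQ| = ½ · 26.5 · 21.2 = $280.9.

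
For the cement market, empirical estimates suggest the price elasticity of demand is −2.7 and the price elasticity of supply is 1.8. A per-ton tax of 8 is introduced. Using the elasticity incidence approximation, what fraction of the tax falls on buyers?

Incidence ratio: buyers' share ≈ εs / (εs + |εd|) = 1.8 / (1.8 + 2.7) = 0.4.
Supply is the less elastic side, so buyers bear the smaller share.

Buyers' share ≈ 0.4.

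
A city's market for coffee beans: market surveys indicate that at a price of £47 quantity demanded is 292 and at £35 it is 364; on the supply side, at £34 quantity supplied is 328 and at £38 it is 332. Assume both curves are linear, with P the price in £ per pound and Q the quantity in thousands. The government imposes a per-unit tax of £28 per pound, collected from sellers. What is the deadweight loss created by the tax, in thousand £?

Deadweight loss = £336 thousand.

Demand slope: (364 − 292)/(35 − 47) = -6, so Qd = 574 − 6P.
Supply slope: (332 − 328)/(38 − 34) = 1, so Qs = P + 294.
Without the tax, 574 − 6P = P + 294 gives 7P = 280, so P* = £40 and Q* = 334.
With the tax collected from sellers, supply shifts: Qs = (P − 28) + 294.
Solving gives Q = 310 with consumers paying £44 and sellers receiving £16 (the £28 wedge).
Quantity falls by |ΔQ| = |334 − 310| = 24.
DWL = ½ · t · |ΔQ| = ½ · 28 · 24 = £336.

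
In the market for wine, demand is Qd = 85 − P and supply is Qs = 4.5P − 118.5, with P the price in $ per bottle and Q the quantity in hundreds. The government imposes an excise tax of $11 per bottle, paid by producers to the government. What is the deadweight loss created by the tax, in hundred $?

Deadweight loss = $49.5 hundred.

Without the tax, 85 − P = 4.5P − 118.5 gives 5.5P = 203.5, so P* = $37 and Q* = 48.
With the tax collected from producers, supply shifts: Qs = 4.5(P − 11) − 118.5.
Solving gives Q = 39 with buyers paying $46 and producers receiving $35 (the $11 wedge).
Quantity falls by |ΔQ| = |48 − 39| = 9.
DWL = ½ · t · |ΔQ| = ½ · 11 · 9 = $49.5.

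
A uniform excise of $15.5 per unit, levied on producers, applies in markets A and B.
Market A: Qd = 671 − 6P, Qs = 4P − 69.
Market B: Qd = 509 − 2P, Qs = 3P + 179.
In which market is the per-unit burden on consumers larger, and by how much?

Market B, by $3.1.

Market A: pre-tax P* = $74, Q* = 227; post-tax Q = 189.8; per-unit burden on consumers = $6.2.
Market B: pre-tax P* = $66, Q* = 377; post-tax Q = 358.4; per-unit burden on consumers = $9.3.
Difference: $6.2 vs $9.3 → market B is larger by $3.1.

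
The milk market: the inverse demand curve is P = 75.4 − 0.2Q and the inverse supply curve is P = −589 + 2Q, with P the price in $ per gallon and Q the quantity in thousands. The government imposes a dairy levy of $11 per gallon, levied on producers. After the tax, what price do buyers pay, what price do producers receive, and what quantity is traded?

Buyers pay $16; producers receive $5; quantity = 297.

Rewrite in direct form: Qd = 377 − 5P and Qs = 0.5P + 294.5.
Before the tax: set 377 − 5P = 0.5P + 294.5 → P* = $15, Q* = 302.
With the tax collected from producers, supply shifts: Qs = 0.5(P − 11) + 294.5.
Solving gives Q = 297 with buyers paying $16 and producers receiving $5 (the $11 wedge).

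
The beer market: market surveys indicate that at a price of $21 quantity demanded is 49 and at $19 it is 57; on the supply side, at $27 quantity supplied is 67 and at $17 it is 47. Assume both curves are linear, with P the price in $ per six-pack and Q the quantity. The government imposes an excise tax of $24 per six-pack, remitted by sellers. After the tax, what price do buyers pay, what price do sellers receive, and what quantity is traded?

Demand slope: (57 − 49)/(19 − 21) = -4, so Qd = 133 − 4P.
Supply slope: (47 − 67)/(17 − 27) = 2, so Qs = 2P + 13.
Without the tax, 133 − 4P = 2P + 13 gives 6P = 120, so P* = $20 and Q* = 53.
With the tax collected from sellers, supply shifts: Qs = 2(P − 24) + 13.
Solving gives Q = 21 with buyers paying $28 and sellers receiving $4 (the $24 wedge).
The less price-elastic side of the market bears the larger share of a per-unit tax.

Buyers pay $28; sellers receive $4; quantity = 21.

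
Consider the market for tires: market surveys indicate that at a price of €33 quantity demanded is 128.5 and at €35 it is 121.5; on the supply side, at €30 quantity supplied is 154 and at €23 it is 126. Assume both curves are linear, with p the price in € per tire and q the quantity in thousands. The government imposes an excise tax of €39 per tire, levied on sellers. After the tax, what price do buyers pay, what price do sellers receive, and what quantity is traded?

Buyers pay €48.8; sellers receive €9.8; quantity = 73.2.

Demand slope: (121.5 − 128.5)/(35 − 33) = -3.5, so qd = 244 − 3.5p.
Supply slope: (126 − 154)/(23 − 30) = 4, so qs = 4p + 34.
Before the tax: set 244 − 3.5p = 4p + 34 → p* = €28, q* = 146.
With the tax collected from sellers, supply shifts: qs = 4(p − 39) + 34.
Solving gives q = 73.2 with buyers paying €48.8 and sellers receiving €9.8 (the €39 wedge).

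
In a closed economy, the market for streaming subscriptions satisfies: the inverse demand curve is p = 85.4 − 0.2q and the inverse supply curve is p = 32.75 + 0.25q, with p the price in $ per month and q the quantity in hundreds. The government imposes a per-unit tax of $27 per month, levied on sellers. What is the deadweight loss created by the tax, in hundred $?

Rewrite in direct form: qd = 427 − 5p and qs = 4p − 131.
Without the tax, 427 − 5p = 4p − 131 gives 9p = 558, so p* = $62 and q* = 117.
With the tax collected from sellers, supply shifts: qs = 4(p − 27) − 131.
Solving gives q = 57 with consumers paying $74 and sellers receiving $47 (the $27 wedge).
Quantity falls by |ΔQ| = |117 − 57| = 60.
DWL = ½ · t · |ΔQ| = ½ · 27 · 60 = $810.

Deadweight loss = $810 hundred.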